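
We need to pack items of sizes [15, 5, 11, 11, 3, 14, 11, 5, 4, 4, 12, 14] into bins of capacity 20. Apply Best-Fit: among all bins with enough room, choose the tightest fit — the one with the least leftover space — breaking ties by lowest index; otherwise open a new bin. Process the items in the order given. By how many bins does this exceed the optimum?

0

Best-Fit: [15,5] [11,3,5] [11,4] [14,4] [11] [12] [14] → 7 bins.
7 items exceed 10 (half the capacity), and no two of those can share a bin, so at least 7 bins are needed.
So 7 is already optimal.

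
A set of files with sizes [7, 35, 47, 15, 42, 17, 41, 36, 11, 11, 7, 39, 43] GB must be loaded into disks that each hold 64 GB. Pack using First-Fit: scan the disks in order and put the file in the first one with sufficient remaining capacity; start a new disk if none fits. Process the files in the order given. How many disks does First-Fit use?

7 disks

Put 7 GB in disk 1; 57 GB remain.
Put 35 GB in disk 1; 22 GB remain.
Put 47 GB in disk 2; 17 GB remain.
Put 15 GB in disk 1; 7 GB remain.
Put 42 GB in disk 3; 22 GB remain.
Put 17 GB in disk 2; 0 GB remain.
Put 41 GB in disk 4; 23 GB remain.
Put 36 GB in disk 5; 28 GB remain.
Put 11 GB in disk 3; 11 GB remain.
Put 11 GB in disk 3; 0 GB remain.
Put 7 GB in disk 1; 0 GB remain.
Put 39 GB in disk 6; 25 GB remain.
Put 43 GB in disk 7; 21 GB remain.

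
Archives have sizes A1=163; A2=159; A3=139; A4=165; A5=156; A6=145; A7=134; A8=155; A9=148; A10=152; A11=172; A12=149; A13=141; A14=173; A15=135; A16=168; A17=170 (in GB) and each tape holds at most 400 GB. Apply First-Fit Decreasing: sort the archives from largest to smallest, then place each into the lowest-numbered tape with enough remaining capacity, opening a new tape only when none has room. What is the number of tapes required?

Sorted descending: 173, 172, 170, 168, 165, 163, 159, 156, 155, 152, 149, 148, 145, 141, 139, 135, 134.
Put 173 GB in tape 1; 227 GB remain.
Put 172 GB in tape 1; 55 GB remain.
Put 170 GB in tape 2; 230 GB remain.
Put 168 GB in tape 2; 62 GB remain.
Put 165 GB in tape 3; 235 GB remain.
Put 163 GB in tape 3; 72 GB remain.
Put 159 GB in tape 4; 241 GB remain.
Put 156 GB in tape 4; 85 GB remain.
Put 155 GB in tape 5; 245 GB remain.
Put 152 GB in tape 5; 93 GB remain.
Put 149 GB in tape 6; 251 GB remain.
Put 148 GB in tape 6; 103 GB remain.
Put 145 GB in tape 7; 255 GB remain.
Put 141 GB in tape 7; 114 GB remain.
Put 139 GB in tape 8; 261 GB remain.
Put 135 GB in tape 8; 126 GB remain.
Put 134 GB in tape 9; 266 GB remain.

9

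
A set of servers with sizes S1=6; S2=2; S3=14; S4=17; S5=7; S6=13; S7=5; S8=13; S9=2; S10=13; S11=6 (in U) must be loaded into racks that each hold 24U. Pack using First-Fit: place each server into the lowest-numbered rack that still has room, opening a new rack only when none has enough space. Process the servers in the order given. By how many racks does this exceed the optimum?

0

First-Fit: [6,2,14,2] [17,7] [13,5,6] [13] [13] → 5 racks.
Total size 98U; any packing needs at least ⌈98/24⌉ = 5 racks.
So 5 is already optimal.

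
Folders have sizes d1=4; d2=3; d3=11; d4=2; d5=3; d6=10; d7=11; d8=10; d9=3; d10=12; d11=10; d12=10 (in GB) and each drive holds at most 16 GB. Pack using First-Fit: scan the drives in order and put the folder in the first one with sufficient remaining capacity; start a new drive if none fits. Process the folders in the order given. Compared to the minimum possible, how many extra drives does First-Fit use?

First-Fit: [4,3,2,3,3] [11] [10] [11] [10] [12] [10] [10] → 8 drives.
7 folders exceed 8 GB (half the capacity), and no two of those can share a drive, so at least 7 drives are needed.
An optimal packing achieves that bound: [12,4] [11,3,2] [11,3] [10,3] [10] [10] [10] → 7 drives.
Excess: 8 − 7 = 1.

1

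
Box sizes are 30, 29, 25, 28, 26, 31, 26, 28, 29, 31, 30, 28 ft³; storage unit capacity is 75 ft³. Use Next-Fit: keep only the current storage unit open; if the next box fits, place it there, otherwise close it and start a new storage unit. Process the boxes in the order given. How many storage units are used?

Put 30 ft³ in storage unit 1; 45 ft³ remain.
Put 29 ft³ in storage unit 1; 16 ft³ remain.
Put 25 ft³ in storage unit 2; 50 ft³ remain.
Put 28 ft³ in storage unit 2; 22 ft³ remain.
Put 26 ft³ in storage unit 3; 49 ft³ remain.
Put 31 ft³ in storage unit 3; 18 ft³ remain.
Put 26 ft³ in storage unit 4; 49 ft³ remain.
Put 28 ft³ in storage unit 4; 21 ft³ remain.
Put 29 ft³ in storage unit 5; 46 ft³ remain.
Put 31 ft³ in storage unit 5; 15 ft³ remain.
Put 30 ft³ in storage unit 6; 45 ft³ remain.
Put 28 ft³ in storage unit 6; 17 ft³ remain.
Final storage units: [30,29] [25,28] [26,31] [26,28] [29,31] [30,28].

6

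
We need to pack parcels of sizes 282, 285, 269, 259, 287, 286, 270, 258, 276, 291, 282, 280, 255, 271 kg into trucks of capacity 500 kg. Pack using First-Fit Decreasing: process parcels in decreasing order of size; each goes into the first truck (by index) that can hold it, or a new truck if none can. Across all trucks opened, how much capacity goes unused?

Sorted descending: 291, 287, 286, 285, 282, 282, 280, 276, 271, 270, 269, 259, 258, 255.
291 kg → truck 1 (remaining 209 kg)
287 kg → truck 2 (remaining 213 kg)
286 kg → truck 3 (remaining 214 kg)
285 kg → truck 4 (remaining 215 kg)
282 kg → truck 5 (remaining 218 kg)
282 kg → truck 6 (remaining 218 kg)
280 kg → truck 7 (remaining 220 kg)
276 kg → truck 8 (remaining 224 kg)
271 kg → truck 9 (remaining 229 kg)
270 kg → truck 10 (remaining 230 kg)
269 kg → truck 11 (remaining 231 kg)
259 kg → truck 12 (remaining 241 kg)
258 kg → truck 13 (remaining 242 kg)
255 kg → truck 14 (remaining 245 kg)
14 trucks × 500 kg = 7000 kg; used 3851 kg; unused 3149 kg.

3149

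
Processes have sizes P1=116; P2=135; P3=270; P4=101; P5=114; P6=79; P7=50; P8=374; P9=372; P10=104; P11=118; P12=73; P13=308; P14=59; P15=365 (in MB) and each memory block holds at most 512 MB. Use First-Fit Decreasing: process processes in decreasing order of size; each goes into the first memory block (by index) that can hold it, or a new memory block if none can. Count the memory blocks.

Sorted descending: 374, 372, 365, 308, 270, 135, 118, 116, 114, 104, 101, 79, 73, 59, 50.
374 MB → memory block 1 (remaining 138 MB)
372 MB → memory block 2 (remaining 140 MB)
365 MB → memory block 3 (remaining 147 MB)
308 MB → memory block 4 (remaining 204 MB)
270 MB → memory block 5 (remaining 242 MB)
135 MB → memory block 1 (remaining 3 MB)
118 MB → memory block 2 (remaining 22 MB)
116 MB → memory block 3 (remaining 31 MB)
114 MB → memory block 4 (remaining 90 MB)
104 MB → memory block 5 (remaining 138 MB)
101 MB → memory block 5 (remaining 37 MB)
79 MB → memory block 4 (remaining 11 MB)
73 MB → memory block 6 (remaining 439 MB)
59 MB → memory block 6 (remaining 380 MB)
50 MB → memory block 6 (remaining 330 MB)
Final memory blocks: [374,135] [372,118] [365,116] [308,114,79] [270,104,101] [73,59,50].

6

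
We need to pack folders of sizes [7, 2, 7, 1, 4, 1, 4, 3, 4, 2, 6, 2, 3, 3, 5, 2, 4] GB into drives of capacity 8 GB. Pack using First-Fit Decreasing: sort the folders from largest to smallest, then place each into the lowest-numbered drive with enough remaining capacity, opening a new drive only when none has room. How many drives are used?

Sorted descending: 7, 7, 6, 5, 4, 4, 4, 4, 3, 3, 3, 2, 2, 2, 2, 1, 1.
7 GB → drive 1 (remaining 1 GB)
7 GB → drive 2 (remaining 1 GB)
6 GB → drive 3 (remaining 2 GB)
5 GB → drive 4 (remaining 3 GB)
4 GB → drive 5 (remaining 4 GB)
4 GB → drive 5 (remaining 0 GB)
4 GB → drive 6 (remaining 4 GB)
4 GB → drive 6 (remaining 0 GB)
3 GB → drive 4 (remaining 0 GB)
3 GB → drive 7 (remaining 5 GB)
3 GB → drive 7 (remaining 2 GB)
2 GB → drive 3 (remaining 0 GB)
2 GB → drive 7 (remaining 0 GB)
2 GB → drive 8 (remaining 6 GB)
2 GB → drive 8 (remaining 4 GB)
1 GB → drive 1 (remaining 0 GB)
1 GB → drive 2 (remaining 0 GB)

8 drives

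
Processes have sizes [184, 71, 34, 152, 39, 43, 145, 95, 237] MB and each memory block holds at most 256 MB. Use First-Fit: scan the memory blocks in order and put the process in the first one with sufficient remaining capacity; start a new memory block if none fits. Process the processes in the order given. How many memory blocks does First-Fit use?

Put 184 MB in memory block 1; 72 MB remain.
Put 71 MB in memory block 1; 1 MB remain.
Put 34 MB in memory block 2; 222 MB remain.
Put 152 MB in memory block 2; 70 MB remain.
Put 39 MB in memory block 2; 31 MB remain.
Put 43 MB in memory block 3; 213 MB remain.
Put 145 MB in memory block 3; 68 MB remain.
Put 95 MB in memory block 4; 161 MB remain.
Put 237 MB in memory block 5; 19 MB remain.
Final memory blocks: [184,71] [34,152,39] [43,145] [95] [237].

5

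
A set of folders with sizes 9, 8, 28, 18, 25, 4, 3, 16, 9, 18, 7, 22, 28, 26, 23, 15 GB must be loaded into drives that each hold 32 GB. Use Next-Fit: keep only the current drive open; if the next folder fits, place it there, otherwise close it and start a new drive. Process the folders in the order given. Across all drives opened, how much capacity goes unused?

drive 1: place 9 GB, 23 GB left
drive 1: place 8 GB, 15 GB left
drive 2: place 28 GB, 4 GB left
drive 3: place 18 GB, 14 GB left
drive 4: place 25 GB, 7 GB left
drive 4: place 4 GB, 3 GB left
drive 4: place 3 GB, 0 GB left
drive 5: place 16 GB, 16 GB left
drive 5: place 9 GB, 7 GB left
drive 6: place 18 GB, 14 GB left
drive 6: place 7 GB, 7 GB left
drive 7: place 22 GB, 10 GB left
drive 8: place 28 GB, 4 GB left
drive 9: place 26 GB, 6 GB left
drive 10: place 23 GB, 9 GB left
drive 11: place 15 GB, 17 GB left
11 drives × 32 GB = 352 GB; used 259 GB; unused 93 GB.

93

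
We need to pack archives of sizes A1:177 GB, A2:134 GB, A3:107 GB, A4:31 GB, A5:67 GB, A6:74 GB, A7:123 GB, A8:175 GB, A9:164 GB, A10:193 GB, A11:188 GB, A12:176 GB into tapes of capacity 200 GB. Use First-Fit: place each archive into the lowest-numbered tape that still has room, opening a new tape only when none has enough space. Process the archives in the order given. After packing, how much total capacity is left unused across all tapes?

191

tape 1: place A1 (177 GB), 23 GB left
tape 2: place A2 (134 GB), 66 GB left
tape 3: place A3 (107 GB), 93 GB left
tape 2: place A4 (31 GB), 35 GB left
tape 3: place A5 (67 GB), 26 GB left
tape 4: place A6 (74 GB), 126 GB left
tape 4: place A7 (123 GB), 3 GB left
tape 5: place A8 (175 GB), 25 GB left
tape 6: place A9 (164 GB), 36 GB left
tape 7: place A10 (193 GB), 7 GB left
tape 8: place A11 (188 GB), 12 GB left
tape 9: place A12 (176 GB), 24 GB left
9 tapes × 200 GB = 1800 GB; used 1609 GB; unused 191 GB.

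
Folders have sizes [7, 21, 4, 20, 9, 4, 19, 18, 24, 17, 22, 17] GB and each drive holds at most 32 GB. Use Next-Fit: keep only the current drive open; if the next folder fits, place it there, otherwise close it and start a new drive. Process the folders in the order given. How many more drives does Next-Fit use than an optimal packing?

0

Next-Fit: [7,21,4] [20,9] [4,19] [18] [24] [17] [22] [17] → 8 drives.
8 folders exceed 16 GB (half the capacity), and no two of those can share a drive, so at least 8 drives are needed.
So 8 is already optimal.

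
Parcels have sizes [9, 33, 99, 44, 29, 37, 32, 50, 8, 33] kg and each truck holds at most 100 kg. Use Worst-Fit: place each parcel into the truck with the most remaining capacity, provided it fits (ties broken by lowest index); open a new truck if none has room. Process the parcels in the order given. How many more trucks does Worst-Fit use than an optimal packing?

0

Worst-Fit: [9,33,44] [99] [29,37,32] [50,8,33] → 4 trucks.
Total size 374 kg; any packing needs at least ⌈374/100⌉ = 4 trucks.
So 4 is already optimal.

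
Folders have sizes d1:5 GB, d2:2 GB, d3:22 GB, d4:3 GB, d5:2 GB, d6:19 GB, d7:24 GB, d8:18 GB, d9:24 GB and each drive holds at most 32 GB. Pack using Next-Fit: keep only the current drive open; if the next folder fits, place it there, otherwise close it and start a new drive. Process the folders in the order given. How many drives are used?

drive 1: place d1 (5 GB), 27 GB left
drive 1: place d2 (2 GB), 25 GB left
drive 1: place d3 (22 GB), 3 GB left
drive 1: place d4 (3 GB), 0 GB left
drive 2: place d5 (2 GB), 30 GB left
drive 2: place d6 (19 GB), 11 GB left
drive 3: place d7 (24 GB), 8 GB left
drive 4: place d8 (18 GB), 14 GB left
drive 5: place d9 (24 GB), 8 GB left
Final drives: [5,2,22,3] [2,19] [24] [18] [24].

5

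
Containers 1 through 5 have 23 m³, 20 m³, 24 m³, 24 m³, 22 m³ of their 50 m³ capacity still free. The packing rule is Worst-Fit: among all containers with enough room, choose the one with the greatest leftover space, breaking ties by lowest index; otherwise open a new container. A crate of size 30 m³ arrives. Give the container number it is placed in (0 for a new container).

0

No container has ≥ 30 m³ free, so a new container is opened.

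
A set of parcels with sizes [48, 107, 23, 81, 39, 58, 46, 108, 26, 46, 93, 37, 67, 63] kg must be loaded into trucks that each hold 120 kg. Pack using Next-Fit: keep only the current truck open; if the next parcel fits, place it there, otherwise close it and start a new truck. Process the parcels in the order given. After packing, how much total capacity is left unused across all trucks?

358

Put 48 kg in truck 1; 72 kg remain.
Put 107 kg in truck 2; 13 kg remain.
Put 23 kg in truck 3; 97 kg remain.
Put 81 kg in truck 3; 16 kg remain.
Put 39 kg in truck 4; 81 kg remain.
Put 58 kg in truck 4; 23 kg remain.
Put 46 kg in truck 5; 74 kg remain.
Put 108 kg in truck 6; 12 kg remain.
Put 26 kg in truck 7; 94 kg remain.
Put 46 kg in truck 7; 48 kg remain.
Put 93 kg in truck 8; 27 kg remain.
Put 37 kg in truck 9; 83 kg remain.
Put 67 kg in truck 9; 16 kg remain.
Put 63 kg in truck 10; 57 kg remain.
10 trucks × 120 kg = 1200 kg; used 842 kg; unused 358 kg.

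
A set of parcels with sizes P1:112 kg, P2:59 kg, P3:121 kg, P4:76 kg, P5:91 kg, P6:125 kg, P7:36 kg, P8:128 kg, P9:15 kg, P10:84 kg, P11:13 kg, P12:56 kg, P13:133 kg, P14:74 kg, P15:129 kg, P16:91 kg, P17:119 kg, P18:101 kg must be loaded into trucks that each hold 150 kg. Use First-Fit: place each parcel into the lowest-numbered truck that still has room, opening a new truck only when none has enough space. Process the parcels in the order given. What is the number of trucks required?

13

Put P1 (112 kg) in truck 1; 38 kg remain.
Put P2 (59 kg) in truck 2; 91 kg remain.
Put P3 (121 kg) in truck 3; 29 kg remain.
Put P4 (76 kg) in truck 2; 15 kg remain.
Put P5 (91 kg) in truck 4; 59 kg remain.
Put P6 (125 kg) in truck 5; 25 kg remain.
Put P7 (36 kg) in truck 1; 2 kg remain.
Put P8 (128 kg) in truck 6; 22 kg remain.
Put P9 (15 kg) in truck 2; 0 kg remain.
Put P10 (84 kg) in truck 7; 66 kg remain.
Put P11 (13 kg) in truck 3; 16 kg remain.
Put P12 (56 kg) in truck 4; 3 kg remain.
Put P13 (133 kg) in truck 8; 17 kg remain.
Put P14 (74 kg) in truck 9; 76 kg remain.
Put P15 (129 kg) in truck 10; 21 kg remain.
Put P16 (91 kg) in truck 11; 59 kg remain.
Put P17 (119 kg) in truck 12; 31 kg remain.
Put P18 (101 kg) in truck 13; 49 kg remain.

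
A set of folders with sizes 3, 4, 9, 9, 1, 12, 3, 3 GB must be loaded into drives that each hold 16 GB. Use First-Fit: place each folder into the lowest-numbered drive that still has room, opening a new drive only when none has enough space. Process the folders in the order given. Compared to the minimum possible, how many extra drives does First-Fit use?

0

First-Fit: [3,4,9] [9,1,3,3] [12] → 3 drives.
Total size 44 GB; any packing needs at least ⌈44/16⌉ = 3 drives.
So 3 is already optimal.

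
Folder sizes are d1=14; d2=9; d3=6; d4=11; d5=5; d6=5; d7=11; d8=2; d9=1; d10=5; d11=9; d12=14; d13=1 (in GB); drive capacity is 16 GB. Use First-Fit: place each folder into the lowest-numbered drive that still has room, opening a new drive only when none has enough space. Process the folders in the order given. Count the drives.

6 drives

d1 (14 GB) → drive 1 (remaining 2 GB)
d2 (9 GB) → drive 2 (remaining 7 GB)
d3 (6 GB) → drive 2 (remaining 1 GB)
d4 (11 GB) → drive 3 (remaining 5 GB)
d5 (5 GB) → drive 3 (remaining 0 GB)
d6 (5 GB) → drive 4 (remaining 11 GB)
d7 (11 GB) → drive 4 (remaining 0 GB)
d8 (2 GB) → drive 1 (remaining 0 GB)
d9 (1 GB) → drive 2 (remaining 0 GB)
d10 (5 GB) → drive 5 (remaining 11 GB)
d11 (9 GB) → drive 5 (remaining 2 GB)
d12 (14 GB) → drive 6 (remaining 2 GB)
d13 (1 GB) → drive 5 (remaining 1 GB)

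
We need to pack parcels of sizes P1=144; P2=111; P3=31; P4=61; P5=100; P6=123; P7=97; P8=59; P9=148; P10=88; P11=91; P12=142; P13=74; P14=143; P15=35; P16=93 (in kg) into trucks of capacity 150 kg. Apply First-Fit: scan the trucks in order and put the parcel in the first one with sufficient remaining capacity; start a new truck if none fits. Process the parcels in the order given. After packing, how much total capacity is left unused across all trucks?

410

truck 1: place P1 (144 kg), 6 kg left
truck 2: place P2 (111 kg), 39 kg left
truck 2: place P3 (31 kg), 8 kg left
truck 3: place P4 (61 kg), 89 kg left
truck 4: place P5 (100 kg), 50 kg left
truck 5: place P6 (123 kg), 27 kg left
truck 6: place P7 (97 kg), 53 kg left
truck 3: place P8 (59 kg), 30 kg left
truck 7: place P9 (148 kg), 2 kg left
truck 8: place P10 (88 kg), 62 kg left
truck 9: place P11 (91 kg), 59 kg left
truck 10: place P12 (142 kg), 8 kg left
truck 11: place P13 (74 kg), 76 kg left
truck 12: place P14 (143 kg), 7 kg left
truck 4: place P15 (35 kg), 15 kg left
truck 13: place P16 (93 kg), 57 kg left
13 trucks × 150 kg = 1950 kg; used 1540 kg; unused 410 kg.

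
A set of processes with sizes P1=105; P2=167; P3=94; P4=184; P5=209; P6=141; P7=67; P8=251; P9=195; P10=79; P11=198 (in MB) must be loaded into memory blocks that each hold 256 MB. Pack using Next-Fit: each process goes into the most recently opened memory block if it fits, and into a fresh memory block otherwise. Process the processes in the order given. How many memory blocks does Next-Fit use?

memory block 1: place P1 (105 MB), 151 MB left
memory block 2: place P2 (167 MB), 89 MB left
memory block 3: place P3 (94 MB), 162 MB left
memory block 4: place P4 (184 MB), 72 MB left
memory block 5: place P5 (209 MB), 47 MB left
memory block 6: place P6 (141 MB), 115 MB left
memory block 6: place P7 (67 MB), 48 MB left
memory block 7: place P8 (251 MB), 5 MB left
memory block 8: place P9 (195 MB), 61 MB left
memory block 9: place P10 (79 MB), 177 MB left
memory block 10: place P11 (198 MB), 58 MB left
Final memory blocks: [105] [167] [94] [184] [209] [141,67] [251] [195] [79] [198].

10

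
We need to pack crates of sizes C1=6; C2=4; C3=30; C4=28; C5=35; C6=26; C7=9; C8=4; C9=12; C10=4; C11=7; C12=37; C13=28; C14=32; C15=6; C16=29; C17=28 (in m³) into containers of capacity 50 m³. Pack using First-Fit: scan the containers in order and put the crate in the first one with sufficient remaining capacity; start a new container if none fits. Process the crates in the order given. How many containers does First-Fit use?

9

C1 (6 m³) → container 1 (remaining 44 m³)
C2 (4 m³) → container 1 (remaining 40 m³)
C3 (30 m³) → container 1 (remaining 10 m³)
C4 (28 m³) → container 2 (remaining 22 m³)
C5 (35 m³) → container 3 (remaining 15 m³)
C6 (26 m³) → container 4 (remaining 24 m³)
C7 (9 m³) → container 1 (remaining 1 m³)
C8 (4 m³) → container 2 (remaining 18 m³)
C9 (12 m³) → container 2 (remaining 6 m³)
C10 (4 m³) → container 2 (remaining 2 m³)
C11 (7 m³) → container 3 (remaining 8 m³)
C12 (37 m³) → container 5 (remaining 13 m³)
C13 (28 m³) → container 6 (remaining 22 m³)
C14 (32 m³) → container 7 (remaining 18 m³)
C15 (6 m³) → container 3 (remaining 2 m³)
C16 (29 m³) → container 8 (remaining 21 m³)
C17 (28 m³) → container 9 (remaining 22 m³)
Final containers: [6,4,30,9] [28,4,12,4] [35,7,6] [26] [37] [28] [32] [29] [28].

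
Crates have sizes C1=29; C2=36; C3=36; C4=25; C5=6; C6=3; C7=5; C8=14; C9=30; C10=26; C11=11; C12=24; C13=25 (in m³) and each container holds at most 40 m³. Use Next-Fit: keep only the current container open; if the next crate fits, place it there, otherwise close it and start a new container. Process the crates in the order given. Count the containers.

container 1: place C1 (29 m³), 11 m³ left
container 2: place C2 (36 m³), 4 m³ left
container 3: place C3 (36 m³), 4 m³ left
container 4: place C4 (25 m³), 15 m³ left
container 4: place C5 (6 m³), 9 m³ left
container 4: place C6 (3 m³), 6 m³ left
container 4: place C7 (5 m³), 1 m³ left
container 5: place C8 (14 m³), 26 m³ left
container 6: place C9 (30 m³), 10 m³ left
container 7: place C10 (26 m³), 14 m³ left
container 7: place C11 (11 m³), 3 m³ left
container 8: place C12 (24 m³), 16 m³ left
container 9: place C13 (25 m³), 15 m³ left
Final containers: [29] [36] [36] [25,6,3,5] [14] [30] [26,11] [24] [25].

9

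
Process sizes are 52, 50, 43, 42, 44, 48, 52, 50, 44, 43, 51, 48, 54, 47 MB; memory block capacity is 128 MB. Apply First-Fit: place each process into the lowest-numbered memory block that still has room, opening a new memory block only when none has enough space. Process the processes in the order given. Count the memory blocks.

Put 52 MB in memory block 1; 76 MB remain.
Put 50 MB in memory block 1; 26 MB remain.
Put 43 MB in memory block 2; 85 MB remain.
Put 42 MB in memory block 2; 43 MB remain.
Put 44 MB in memory block 3; 84 MB remain.
Put 48 MB in memory block 3; 36 MB remain.
Put 52 MB in memory block 4; 76 MB remain.
Put 50 MB in memory block 4; 26 MB remain.
Put 44 MB in memory block 5; 84 MB remain.
Put 43 MB in memory block 2; 0 MB remain.
Put 51 MB in memory block 5; 33 MB remain.
Put 48 MB in memory block 6; 80 MB remain.
Put 54 MB in memory block 6; 26 MB remain.
Put 47 MB in memory block 7; 81 MB remain.

7 memory blocks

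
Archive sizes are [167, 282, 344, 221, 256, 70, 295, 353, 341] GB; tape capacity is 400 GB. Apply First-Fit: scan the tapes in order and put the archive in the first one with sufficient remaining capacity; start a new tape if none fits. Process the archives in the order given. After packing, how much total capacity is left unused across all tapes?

471

tape 1: place 167 GB, 233 GB left
tape 2: place 282 GB, 118 GB left
tape 3: place 344 GB, 56 GB left
tape 1: place 221 GB, 12 GB left
tape 4: place 256 GB, 144 GB left
tape 2: place 70 GB, 48 GB left
tape 5: place 295 GB, 105 GB left
tape 6: place 353 GB, 47 GB left
tape 7: place 341 GB, 59 GB left
7 tapes × 400 GB = 2800 GB; used 2329 GB; unused 471 GB.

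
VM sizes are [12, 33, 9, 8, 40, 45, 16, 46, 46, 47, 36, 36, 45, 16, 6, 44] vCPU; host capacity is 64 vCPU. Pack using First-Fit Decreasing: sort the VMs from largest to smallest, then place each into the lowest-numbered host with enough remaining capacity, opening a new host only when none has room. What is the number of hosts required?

10

Sorted descending: 47, 46, 46, 45, 45, 44, 40, 36, 36, 33, 16, 16, 12, 9, 8, 6.
Put 47 vCPU in host 1; 17 vCPU remain.
Put 46 vCPU in host 2; 18 vCPU remain.
Put 46 vCPU in host 3; 18 vCPU remain.
Put 45 vCPU in host 4; 19 vCPU remain.
Put 45 vCPU in host 5; 19 vCPU remain.
Put 44 vCPU in host 6; 20 vCPU remain.
Put 40 vCPU in host 7; 24 vCPU remain.
Put 36 vCPU in host 8; 28 vCPU remain.
Put 36 vCPU in host 9; 28 vCPU remain.
Put 33 vCPU in host 10; 31 vCPU remain.
Put 16 vCPU in host 1; 1 vCPU remain.
Put 16 vCPU in host 2; 2 vCPU remain.
Put 12 vCPU in host 3; 6 vCPU remain.
Put 9 vCPU in host 4; 10 vCPU remain.
Put 8 vCPU in host 4; 2 vCPU remain.
Put 6 vCPU in host 3; 0 vCPU remain.
Final hosts: [47,16] [46,16] [46,12,6] [45,9,8] [45] [44] [40] [36] [36] [33].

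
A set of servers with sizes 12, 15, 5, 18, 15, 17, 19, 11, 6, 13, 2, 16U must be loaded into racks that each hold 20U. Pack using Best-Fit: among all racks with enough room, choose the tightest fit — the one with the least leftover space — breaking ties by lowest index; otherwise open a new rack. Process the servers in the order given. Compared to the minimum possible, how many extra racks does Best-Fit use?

0

Best-Fit: [12,6,2] [15,5] [18] [15] [17] [19] [11] [13] [16] → 9 racks.
9 servers exceed 10U (half the capacity), and no two of those can share a rack, so at least 9 racks are needed.
So 9 is already optimal.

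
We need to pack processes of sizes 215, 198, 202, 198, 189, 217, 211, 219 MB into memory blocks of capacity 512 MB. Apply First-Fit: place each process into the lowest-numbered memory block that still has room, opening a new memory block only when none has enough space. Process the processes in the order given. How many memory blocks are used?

4 memory blocks

memory block 1: place 215 MB, 297 MB left
memory block 1: place 198 MB, 99 MB left
memory block 2: place 202 MB, 310 MB left
memory block 2: place 198 MB, 112 MB left
memory block 3: place 189 MB, 323 MB left
memory block 3: place 217 MB, 106 MB left
memory block 4: place 211 MB, 301 MB left
memory block 4: place 219 MB, 82 MB left
Final memory blocks: [215,198] [202,198] [189,217] [211,219].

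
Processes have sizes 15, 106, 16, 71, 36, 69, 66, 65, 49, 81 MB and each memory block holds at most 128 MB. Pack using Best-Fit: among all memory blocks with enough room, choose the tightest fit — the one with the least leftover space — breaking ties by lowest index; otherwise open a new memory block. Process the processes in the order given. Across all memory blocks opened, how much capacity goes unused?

194

memory block 1: place 15 MB, 113 MB left
memory block 1: place 106 MB, 7 MB left
memory block 2: place 16 MB, 112 MB left
memory block 2: place 71 MB, 41 MB left
memory block 2: place 36 MB, 5 MB left
memory block 3: place 69 MB, 59 MB left
memory block 4: place 66 MB, 62 MB left
memory block 5: place 65 MB, 63 MB left
memory block 3: place 49 MB, 10 MB left
memory block 6: place 81 MB, 47 MB left
6 memory blocks × 128 MB = 768 MB; used 574 MB; unused 194 MB.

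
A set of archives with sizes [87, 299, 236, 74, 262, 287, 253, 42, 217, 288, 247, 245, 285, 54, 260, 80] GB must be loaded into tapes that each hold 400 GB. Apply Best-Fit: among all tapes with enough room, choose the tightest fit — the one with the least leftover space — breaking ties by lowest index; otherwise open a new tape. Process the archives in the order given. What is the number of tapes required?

tape 1: place 87 GB, 313 GB left
tape 1: place 299 GB, 14 GB left
tape 2: place 236 GB, 164 GB left
tape 2: place 74 GB, 90 GB left
tape 3: place 262 GB, 138 GB left
tape 4: place 287 GB, 113 GB left
tape 5: place 253 GB, 147 GB left
tape 2: place 42 GB, 48 GB left
tape 6: place 217 GB, 183 GB left
tape 7: place 288 GB, 112 GB left
tape 8: place 247 GB, 153 GB left
tape 9: place 245 GB, 155 GB left
tape 10: place 285 GB, 115 GB left
tape 7: place 54 GB, 58 GB left
tape 11: place 260 GB, 140 GB left
tape 4: place 80 GB, 33 GB left
Final tapes: [87,299] [236,74,42] [262] [287,80] [253] [217] [288,54] [247] [245] [285] [260].

11 tapes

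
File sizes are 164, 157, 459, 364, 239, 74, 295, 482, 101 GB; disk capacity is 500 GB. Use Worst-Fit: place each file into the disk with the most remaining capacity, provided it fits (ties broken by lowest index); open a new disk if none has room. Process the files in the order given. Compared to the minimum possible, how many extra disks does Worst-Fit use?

1

Worst-Fit: [164,157] [459] [364] [239,74] [295,101] [482] → 6 disks.
Total size 2335 GB; any packing needs at least ⌈2335/500⌉ = 5 disks.
An optimal packing achieves that bound: [482] [459] [364,101] [295,164] [239,157,74] → 5 disks.
Excess: 6 − 5 = 1.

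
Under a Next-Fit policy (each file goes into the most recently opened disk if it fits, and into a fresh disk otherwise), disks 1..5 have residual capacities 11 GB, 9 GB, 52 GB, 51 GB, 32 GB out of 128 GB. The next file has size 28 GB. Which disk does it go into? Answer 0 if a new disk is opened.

Next-Fit only looks at disk 5, which has 32 GB free.
28 GB fits there.

5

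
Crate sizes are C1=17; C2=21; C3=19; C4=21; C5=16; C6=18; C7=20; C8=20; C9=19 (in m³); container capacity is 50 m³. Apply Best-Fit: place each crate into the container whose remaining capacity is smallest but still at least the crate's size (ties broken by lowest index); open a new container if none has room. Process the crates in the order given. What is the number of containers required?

Put C1 (17 m³) in container 1; 33 m³ remain.
Put C2 (21 m³) in container 1; 12 m³ remain.
Put C3 (19 m³) in container 2; 31 m³ remain.
Put C4 (21 m³) in container 2; 10 m³ remain.
Put C5 (16 m³) in container 3; 34 m³ remain.
Put C6 (18 m³) in container 3; 16 m³ remain.
Put C7 (20 m³) in container 4; 30 m³ remain.
Put C8 (20 m³) in container 4; 10 m³ remain.
Put C9 (19 m³) in container 5; 31 m³ remain.

5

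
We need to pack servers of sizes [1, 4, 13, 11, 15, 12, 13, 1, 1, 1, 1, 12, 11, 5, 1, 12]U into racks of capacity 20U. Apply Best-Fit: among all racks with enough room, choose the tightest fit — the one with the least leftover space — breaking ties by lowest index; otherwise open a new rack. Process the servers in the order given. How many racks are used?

8 racks

1U → rack 1 (remaining 19U)
4U → rack 1 (remaining 15U)
13U → rack 1 (remaining 2U)
11U → rack 2 (remaining 9U)
15U → rack 3 (remaining 5U)
12U → rack 4 (remaining 8U)
13U → rack 5 (remaining 7U)
1U → rack 1 (remaining 1U)
1U → rack 1 (remaining 0U)
1U → rack 3 (remaining 4U)
1U → rack 3 (remaining 3U)
12U → rack 6 (remaining 8U)
11U → rack 7 (remaining 9U)
5U → rack 5 (remaining 2U)
1U → rack 5 (remaining 1U)
12U → rack 8 (remaining 8U)
Final racks: [1,4,13,1,1] [11] [15,1,1] [12] [13,5,1] [12] [11] [12].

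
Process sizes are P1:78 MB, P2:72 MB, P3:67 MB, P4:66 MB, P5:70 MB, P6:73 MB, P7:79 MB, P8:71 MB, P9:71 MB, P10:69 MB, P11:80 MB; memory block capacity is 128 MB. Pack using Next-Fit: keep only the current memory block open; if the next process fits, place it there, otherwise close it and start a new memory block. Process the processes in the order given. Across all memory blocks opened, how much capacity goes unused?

P1 (78 MB) → memory block 1 (remaining 50 MB)
P2 (72 MB) → memory block 2 (remaining 56 MB)
P3 (67 MB) → memory block 3 (remaining 61 MB)
P4 (66 MB) → memory block 4 (remaining 62 MB)
P5 (70 MB) → memory block 5 (remaining 58 MB)
P6 (73 MB) → memory block 6 (remaining 55 MB)
P7 (79 MB) → memory block 7 (remaining 49 MB)
P8 (71 MB) → memory block 8 (remaining 57 MB)
P9 (71 MB) → memory block 9 (remaining 57 MB)
P10 (69 MB) → memory block 10 (remaining 59 MB)
P11 (80 MB) → memory block 11 (remaining 48 MB)
11 memory blocks × 128 MB = 1408 MB; used 796 MB; unused 612 MB.

612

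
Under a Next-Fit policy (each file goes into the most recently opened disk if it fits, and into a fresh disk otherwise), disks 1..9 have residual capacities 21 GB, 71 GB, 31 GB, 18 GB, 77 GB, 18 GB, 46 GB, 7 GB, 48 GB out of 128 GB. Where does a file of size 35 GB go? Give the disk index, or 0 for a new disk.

9

Next-Fit only looks at disk 9, which has 48 GB free.
35 GB fits there.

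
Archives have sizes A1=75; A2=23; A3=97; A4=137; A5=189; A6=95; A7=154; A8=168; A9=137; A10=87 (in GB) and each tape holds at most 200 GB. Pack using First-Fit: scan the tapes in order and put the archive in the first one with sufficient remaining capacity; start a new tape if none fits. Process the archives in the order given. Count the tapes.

A1 (75 GB) → tape 1 (remaining 125 GB)
A2 (23 GB) → tape 1 (remaining 102 GB)
A3 (97 GB) → tape 1 (remaining 5 GB)
A4 (137 GB) → tape 2 (remaining 63 GB)
A5 (189 GB) → tape 3 (remaining 11 GB)
A6 (95 GB) → tape 4 (remaining 105 GB)
A7 (154 GB) → tape 5 (remaining 46 GB)
A8 (168 GB) → tape 6 (remaining 32 GB)
A9 (137 GB) → tape 7 (remaining 63 GB)
A10 (87 GB) → tape 4 (remaining 18 GB)
Final tapes: [75,23,97] [137] [189] [95,87] [154] [168] [137].

7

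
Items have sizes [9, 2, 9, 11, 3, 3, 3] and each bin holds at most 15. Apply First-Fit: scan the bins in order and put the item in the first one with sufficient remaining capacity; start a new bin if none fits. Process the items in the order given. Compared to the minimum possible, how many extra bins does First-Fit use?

0

First-Fit: [9,2,3] [9,3,3] [11] → 3 bins.
Total size 40; any packing needs at least ⌈40/15⌉ = 3 bins.
So 3 is already optimal.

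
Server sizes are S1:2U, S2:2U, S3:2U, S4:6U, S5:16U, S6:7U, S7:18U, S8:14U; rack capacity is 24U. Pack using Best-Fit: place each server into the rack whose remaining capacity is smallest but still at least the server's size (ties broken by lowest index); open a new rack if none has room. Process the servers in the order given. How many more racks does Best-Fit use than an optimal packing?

Best-Fit: [2,2,2,6] [16,7] [18] [14] → 4 racks.
Total size 67U; any packing needs at least ⌈67/24⌉ = 3 racks.
An optimal packing achieves that bound: [18,6] [16,7] [14,2,2,2] → 3 racks.
Excess: 4 − 3 = 1.

1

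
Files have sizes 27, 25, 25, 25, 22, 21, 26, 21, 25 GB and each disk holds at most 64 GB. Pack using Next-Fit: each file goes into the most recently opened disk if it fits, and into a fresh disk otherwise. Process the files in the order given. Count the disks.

disk 1: place 27 GB, 37 GB left
disk 1: place 25 GB, 12 GB left
disk 2: place 25 GB, 39 GB left
disk 2: place 25 GB, 14 GB left
disk 3: place 22 GB, 42 GB left
disk 3: place 21 GB, 21 GB left
disk 4: place 26 GB, 38 GB left
disk 4: place 21 GB, 17 GB left
disk 5: place 25 GB, 39 GB left

5 disks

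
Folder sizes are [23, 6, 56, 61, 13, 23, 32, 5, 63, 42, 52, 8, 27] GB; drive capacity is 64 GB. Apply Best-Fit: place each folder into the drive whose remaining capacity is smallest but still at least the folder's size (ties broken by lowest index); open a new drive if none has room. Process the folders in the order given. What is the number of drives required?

23 GB → drive 1 (remaining 41 GB)
6 GB → drive 1 (remaining 35 GB)
56 GB → drive 2 (remaining 8 GB)
61 GB → drive 3 (remaining 3 GB)
13 GB → drive 1 (remaining 22 GB)
23 GB → drive 4 (remaining 41 GB)
32 GB → drive 4 (remaining 9 GB)
5 GB → drive 2 (remaining 3 GB)
63 GB → drive 5 (remaining 1 GB)
42 GB → drive 6 (remaining 22 GB)
52 GB → drive 7 (remaining 12 GB)
8 GB → drive 4 (remaining 1 GB)
27 GB → drive 8 (remaining 37 GB)

8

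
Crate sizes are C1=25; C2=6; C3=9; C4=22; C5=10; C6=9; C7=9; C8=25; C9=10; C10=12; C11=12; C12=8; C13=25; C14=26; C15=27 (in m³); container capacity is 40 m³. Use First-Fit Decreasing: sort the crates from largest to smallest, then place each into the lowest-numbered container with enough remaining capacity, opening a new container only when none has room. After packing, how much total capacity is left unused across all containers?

Sorted descending: 27, 26, 25, 25, 25, 22, 12, 12, 10, 10, 9, 9, 9, 8, 6.
container 1: place 27 m³, 13 m³ left
container 2: place 26 m³, 14 m³ left
container 3: place 25 m³, 15 m³ left
container 4: place 25 m³, 15 m³ left
container 5: place 25 m³, 15 m³ left
container 6: place 22 m³, 18 m³ left
container 1: place 12 m³, 1 m³ left
container 2: place 12 m³, 2 m³ left
container 3: place 10 m³, 5 m³ left
container 4: place 10 m³, 5 m³ left
container 5: place 9 m³, 6 m³ left
container 6: place 9 m³, 9 m³ left
container 6: place 9 m³, 0 m³ left
container 7: place 8 m³, 32 m³ left
container 5: place 6 m³, 0 m³ left
7 containers × 40 m³ = 280 m³; used 235 m³; unused 45 m³.

45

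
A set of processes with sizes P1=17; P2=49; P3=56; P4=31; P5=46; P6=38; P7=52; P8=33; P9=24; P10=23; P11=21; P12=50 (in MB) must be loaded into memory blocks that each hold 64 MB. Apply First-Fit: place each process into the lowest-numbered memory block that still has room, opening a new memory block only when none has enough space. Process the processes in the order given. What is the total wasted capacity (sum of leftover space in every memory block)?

136

memory block 1: place P1 (17 MB), 47 MB left
memory block 2: place P2 (49 MB), 15 MB left
memory block 3: place P3 (56 MB), 8 MB left
memory block 1: place P4 (31 MB), 16 MB left
memory block 4: place P5 (46 MB), 18 MB left
memory block 5: place P6 (38 MB), 26 MB left
memory block 6: place P7 (52 MB), 12 MB left
memory block 7: place P8 (33 MB), 31 MB left
memory block 5: place P9 (24 MB), 2 MB left
memory block 7: place P10 (23 MB), 8 MB left
memory block 8: place P11 (21 MB), 43 MB left
memory block 9: place P12 (50 MB), 14 MB left
9 memory blocks × 64 MB = 576 MB; used 440 MB; unused 136 MB.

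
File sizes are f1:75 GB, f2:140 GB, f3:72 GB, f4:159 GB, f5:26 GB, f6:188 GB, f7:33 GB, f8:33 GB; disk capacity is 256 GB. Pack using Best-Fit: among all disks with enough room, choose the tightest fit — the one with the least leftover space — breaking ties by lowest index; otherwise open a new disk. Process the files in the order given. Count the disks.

Put f1 (75 GB) in disk 1; 181 GB remain.
Put f2 (140 GB) in disk 1; 41 GB remain.
Put f3 (72 GB) in disk 2; 184 GB remain.
Put f4 (159 GB) in disk 2; 25 GB remain.
Put f5 (26 GB) in disk 1; 15 GB remain.
Put f6 (188 GB) in disk 3; 68 GB remain.
Put f7 (33 GB) in disk 3; 35 GB remain.
Put f8 (33 GB) in disk 3; 2 GB remain.
Final disks: [75,140,26] [72,159] [188,33,33].

3 disks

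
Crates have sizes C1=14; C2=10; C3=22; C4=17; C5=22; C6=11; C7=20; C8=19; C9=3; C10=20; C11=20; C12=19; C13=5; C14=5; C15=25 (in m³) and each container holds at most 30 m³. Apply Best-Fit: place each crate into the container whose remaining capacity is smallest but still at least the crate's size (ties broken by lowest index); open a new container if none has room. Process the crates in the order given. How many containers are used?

10

container 1: place C1 (14 m³), 16 m³ left
container 1: place C2 (10 m³), 6 m³ left
container 2: place C3 (22 m³), 8 m³ left
container 3: place C4 (17 m³), 13 m³ left
container 4: place C5 (22 m³), 8 m³ left
container 3: place C6 (11 m³), 2 m³ left
container 5: place C7 (20 m³), 10 m³ left
container 6: place C8 (19 m³), 11 m³ left
container 1: place C9 (3 m³), 3 m³ left
container 7: place C10 (20 m³), 10 m³ left
container 8: place C11 (20 m³), 10 m³ left
container 9: place C12 (19 m³), 11 m³ left
container 2: place C13 (5 m³), 3 m³ left
container 4: place C14 (5 m³), 3 m³ left
container 10: place C15 (25 m³), 5 m³ left
Final containers: [14,10,3] [22,5] [17,11] [22,5] [20] [19] [20] [20] [19] [25].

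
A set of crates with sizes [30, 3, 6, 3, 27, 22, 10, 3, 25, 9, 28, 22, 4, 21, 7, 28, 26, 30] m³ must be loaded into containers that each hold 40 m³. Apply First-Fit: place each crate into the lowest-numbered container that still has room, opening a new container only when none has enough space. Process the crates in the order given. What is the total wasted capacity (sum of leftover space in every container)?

Put 30 m³ in container 1; 10 m³ remain.
Put 3 m³ in container 1; 7 m³ remain.
Put 6 m³ in container 1; 1 m³ remain.
Put 3 m³ in container 2; 37 m³ remain.
Put 27 m³ in container 2; 10 m³ remain.
Put 22 m³ in container 3; 18 m³ remain.
Put 10 m³ in container 2; 0 m³ remain.
Put 3 m³ in container 3; 15 m³ remain.
Put 25 m³ in container 4; 15 m³ remain.
Put 9 m³ in container 3; 6 m³ remain.
Put 28 m³ in container 5; 12 m³ remain.
Put 22 m³ in container 6; 18 m³ remain.
Put 4 m³ in container 3; 2 m³ remain.
Put 21 m³ in container 7; 19 m³ remain.
Put 7 m³ in container 4; 8 m³ remain.
Put 28 m³ in container 8; 12 m³ remain.
Put 26 m³ in container 9; 14 m³ remain.
Put 30 m³ in container 10; 10 m³ remain.
10 containers × 40 m³ = 400 m³; used 304 m³; unused 96 m³.

96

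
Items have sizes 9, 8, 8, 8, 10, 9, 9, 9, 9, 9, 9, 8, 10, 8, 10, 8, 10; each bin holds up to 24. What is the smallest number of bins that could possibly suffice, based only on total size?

Total size = 9 + 8 + 8 + 8 + 10 + 9 + 9 + 9 + 9 + 9 + 9 + 8 + 10 + 8 + 10 + 8 + 10 = 151.
⌈151 / 24⌉ = 7.

7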